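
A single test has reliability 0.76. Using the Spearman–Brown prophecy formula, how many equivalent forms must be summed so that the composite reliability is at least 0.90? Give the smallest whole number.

3

k ≥ ρ*(1−ρ₁)/(ρ₁(1−ρ*)) = 0.90·0.24 / (0.76·0.10) = 2.842.
Smallest integer k = 3.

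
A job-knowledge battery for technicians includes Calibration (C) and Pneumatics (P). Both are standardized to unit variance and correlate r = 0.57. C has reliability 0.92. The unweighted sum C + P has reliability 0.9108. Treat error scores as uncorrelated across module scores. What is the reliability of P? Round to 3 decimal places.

0.800

Var(C+P) = 2 + 2·0.57 = 3.140.
True-score variance = ρ_C + ρ_P + 2·0.57, so 0.9108 = (0.92 + ρ_P + 1.14) / 3.140.
ρ_P = 0.9108·3.140 − 0.92 − 1.14 = 0.800.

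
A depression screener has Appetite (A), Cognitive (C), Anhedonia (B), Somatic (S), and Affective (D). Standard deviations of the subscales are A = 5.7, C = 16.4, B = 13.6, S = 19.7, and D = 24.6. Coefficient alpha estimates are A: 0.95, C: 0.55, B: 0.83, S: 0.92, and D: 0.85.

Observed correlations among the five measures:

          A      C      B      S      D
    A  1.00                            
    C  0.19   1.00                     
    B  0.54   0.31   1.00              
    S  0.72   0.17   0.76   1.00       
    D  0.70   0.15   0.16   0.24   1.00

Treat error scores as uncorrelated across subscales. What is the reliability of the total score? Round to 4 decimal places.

0.9102

Var(A+C+B+S+D) = 5.7² + 16.4² + 13.6² + 19.7² + 24.6² + 2·[5.7·16.4·0.19 + 5.7·13.6·0.54 + 5.7·19.7·0.72 + 5.7·24.6·0.70 + 16.4·13.6·0.31 + 16.4·19.7·0.17 + 16.4·24.6·0.15 + 13.6·19.7·0.76 + 13.6·24.6·0.16 + 19.7·24.6·0.24] = 1479.66 + 1593.33 = 3072.99.
With uncorrelated errors the cross-covariances are all true-score covariance, so they carry over unchanged; only the diagonal terms shrink to ρᵢσᵢ².
True-score variance = [5.7²·0.95 + 16.4²·0.55 + 13.6²·0.83 + 19.7²·0.92 + 24.6²·0.85] + 1593.33 = 1203.74 + 1593.33 = 2797.07.
Reliability = 2797.07 / 3072.99 = 0.9102.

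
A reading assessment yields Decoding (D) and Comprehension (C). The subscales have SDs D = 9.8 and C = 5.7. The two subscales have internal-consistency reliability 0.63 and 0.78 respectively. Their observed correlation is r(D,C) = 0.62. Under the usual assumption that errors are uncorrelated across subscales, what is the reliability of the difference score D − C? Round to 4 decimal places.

Var(D−C) = 9.8² + 5.7² − 2·9.8·5.7·0.62 = 128.53 − 69.2664 = 59.2636.
Under uncorrelated errors the observed covariances equal the true-score covariances, so only the own-variance terms attenuate.
True-score variance = [9.8²·0.63 + 5.7²·0.78] − 69.2664 = 85.8474 − 69.2664 = 16.581.
Reliability = 16.581 / 59.2636 = 0.2798.

0.2798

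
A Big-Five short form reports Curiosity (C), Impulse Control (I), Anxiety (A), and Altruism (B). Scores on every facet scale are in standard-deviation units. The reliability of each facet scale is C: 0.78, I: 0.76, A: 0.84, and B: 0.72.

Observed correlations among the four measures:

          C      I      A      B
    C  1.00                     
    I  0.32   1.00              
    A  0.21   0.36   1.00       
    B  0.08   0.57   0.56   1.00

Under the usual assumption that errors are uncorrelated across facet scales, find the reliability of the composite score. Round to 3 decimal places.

0.890

Var(C+I+A+B) = 4 + 2·[0.32 + 0.21 + 0.08 + 0.36 + 0.57 + 0.56] = 4 + 4.2 = 8.2.
With uncorrelated errors the cross-covariances are all true-score covariance, so they carry over unchanged; only the diagonal terms shrink to ρᵢσᵢ².
True-score variance = [0.78 + 0.76 + 0.84 + 0.72] + 4.2 = 3.1 + 4.2 = 7.3.
Reliability = 7.3 / 8.2 = 0.890.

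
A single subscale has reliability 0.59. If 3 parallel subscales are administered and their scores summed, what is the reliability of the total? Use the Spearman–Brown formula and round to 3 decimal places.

ρ_k = kρ / (1 + (k−1)ρ) = 3·0.59 / (1 + 2·0.59) = 1.770 / 2.180 = 0.812.

0.812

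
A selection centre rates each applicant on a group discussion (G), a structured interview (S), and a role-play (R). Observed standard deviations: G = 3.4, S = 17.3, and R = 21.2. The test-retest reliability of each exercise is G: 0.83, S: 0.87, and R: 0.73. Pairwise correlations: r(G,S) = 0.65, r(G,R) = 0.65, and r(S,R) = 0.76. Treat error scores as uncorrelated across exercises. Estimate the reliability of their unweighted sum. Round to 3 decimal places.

0.891

Var(G+S+R) = 3.4² + 17.3² + 21.2² + 2·[3.4·17.3·0.65 + 3.4·21.2·0.65 + 17.3·21.2·0.76] = 760.29 + 727.645 = 1487.94.
Because errors are independent across components, Cov(Tᵢ,Tⱼ) = Cov(Xᵢ,Xⱼ); the off-diagonal part of the true-score variance is the same as above.
True-score variance = [3.4²·0.83 + 17.3²·0.87 + 21.2²·0.73] + 727.645 = 598.068 + 727.645 = 1325.71.
Reliability = 1325.71 / 1487.94 = 0.891.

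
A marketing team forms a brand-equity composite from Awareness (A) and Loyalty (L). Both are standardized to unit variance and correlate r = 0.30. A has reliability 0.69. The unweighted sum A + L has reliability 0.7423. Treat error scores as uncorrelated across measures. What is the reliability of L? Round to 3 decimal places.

Var(A+L) = 2 + 2·0.30 = 2.600.
True-score variance = ρ_A + ρ_L + 2·0.30, so 0.7423 = (0.69 + ρ_L + 0.60) / 2.600.
ρ_L = 0.7423·2.600 − 0.69 − 0.60 = 0.640.

0.640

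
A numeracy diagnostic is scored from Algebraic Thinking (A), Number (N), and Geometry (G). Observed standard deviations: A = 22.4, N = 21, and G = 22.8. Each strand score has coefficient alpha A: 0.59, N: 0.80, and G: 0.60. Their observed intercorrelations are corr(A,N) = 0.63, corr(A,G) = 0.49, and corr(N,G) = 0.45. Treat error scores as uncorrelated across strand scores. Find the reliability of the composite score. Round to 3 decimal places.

Var(A+N+G) = 22.4² + 21² + 22.8² + 2·[22.4·21·0.63 + 22.4·22.8·0.49 + 21·22.8·0.45] = 1462.6 + 1524.13 = 2986.73.
Because errors are independent across components, Cov(Tᵢ,Tⱼ) = Cov(Xᵢ,Xⱼ); the off-diagonal part of the true-score variance is the same as above.
True-score variance = [22.4²·0.59 + 21²·0.80 + 22.8²·0.60] + 1524.13 = 960.742 + 1524.13 = 2484.87.
Reliability = 2484.87 / 2986.73 = 0.832.

0.832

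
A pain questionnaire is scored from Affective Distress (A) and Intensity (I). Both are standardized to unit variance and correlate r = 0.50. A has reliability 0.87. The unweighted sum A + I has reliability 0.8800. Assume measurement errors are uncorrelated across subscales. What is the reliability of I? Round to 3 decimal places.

Var(A+I) = 2 + 2·0.50 = 3.000.
True-score variance = ρ_A + ρ_I + 2·0.50, so 0.8800 = (0.87 + ρ_I + 1.00) / 3.000.
ρ_I = 0.8800·3.000 − 0.87 − 1.00 = 0.770.

0.770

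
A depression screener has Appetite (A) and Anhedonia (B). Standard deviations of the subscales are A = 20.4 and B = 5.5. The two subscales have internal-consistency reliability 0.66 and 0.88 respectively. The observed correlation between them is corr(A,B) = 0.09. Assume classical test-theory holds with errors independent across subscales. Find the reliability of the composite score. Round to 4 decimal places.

0.6890

Var(A+B) = 20.4² + 5.5² + 2·[20.4·5.5·0.09] = 446.41 + 20.196 = 466.606.
With uncorrelated errors the cross-covariances are all true-score covariance, so they carry over unchanged; only the diagonal terms shrink to ρᵢσᵢ².
True-score variance = [20.4²·0.66 + 5.5²·0.88] + 20.196 = 301.286 + 20.196 = 321.482.
Reliability = 321.482 / 466.606 = 0.6890.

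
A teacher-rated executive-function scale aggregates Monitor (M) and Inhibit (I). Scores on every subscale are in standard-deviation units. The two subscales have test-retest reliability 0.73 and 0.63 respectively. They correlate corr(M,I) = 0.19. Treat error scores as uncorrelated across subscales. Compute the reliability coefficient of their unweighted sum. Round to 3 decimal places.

0.731

Var(M+I) = 2 + 2·[0.19] = 2 + 0.38 = 2.38.
With uncorrelated errors the cross-covariances are all true-score covariance, so they carry over unchanged; only the diagonal terms shrink to ρᵢσᵢ².
True-score variance = [0.73 + 0.63] + 0.38 = 1.36 + 0.38 = 1.74.
Reliability = 1.74 / 2.38 = 0.731.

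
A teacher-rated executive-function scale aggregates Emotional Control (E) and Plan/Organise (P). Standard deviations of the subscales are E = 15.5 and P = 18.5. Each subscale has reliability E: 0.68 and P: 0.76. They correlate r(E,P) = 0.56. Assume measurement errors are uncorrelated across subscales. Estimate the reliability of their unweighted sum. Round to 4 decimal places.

Var(E+P) = 15.5² + 18.5² + 2·[15.5·18.5·0.56] = 582.5 + 321.16 = 903.66.
With uncorrelated errors the cross-covariances are all true-score covariance, so they carry over unchanged; only the diagonal terms shrink to ρᵢσᵢ².
True-score variance = [15.5²·0.68 + 18.5²·0.76] + 321.16 = 423.48 + 321.16 = 744.64.
Reliability = 744.64 / 903.66 = 0.8240.

0.8240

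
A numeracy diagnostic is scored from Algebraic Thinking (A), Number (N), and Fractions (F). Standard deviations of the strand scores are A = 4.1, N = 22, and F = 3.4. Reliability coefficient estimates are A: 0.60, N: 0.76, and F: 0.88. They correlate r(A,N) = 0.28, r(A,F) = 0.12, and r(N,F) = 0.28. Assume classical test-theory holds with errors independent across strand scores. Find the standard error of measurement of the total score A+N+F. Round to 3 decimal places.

Var(total) = 512.37 + 95.7456 = 608.116.
True-score variance = 388.099 + 95.7456 = 483.844, so reliability = 0.7956.
Error variance = 608.116 − 483.844 = 124.271; SEM = √124.271 = 11.148.

11.148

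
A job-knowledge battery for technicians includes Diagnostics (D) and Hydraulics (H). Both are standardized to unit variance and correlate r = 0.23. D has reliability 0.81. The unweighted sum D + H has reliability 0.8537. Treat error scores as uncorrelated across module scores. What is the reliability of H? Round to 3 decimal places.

Var(D+H) = 2 + 2·0.23 = 2.460.
True-score variance = ρ_D + ρ_H + 2·0.23, so 0.8537 = (0.81 + ρ_H + 0.46) / 2.460.
ρ_H = 0.8537·2.460 − 0.81 − 0.46 = 0.830.

0.830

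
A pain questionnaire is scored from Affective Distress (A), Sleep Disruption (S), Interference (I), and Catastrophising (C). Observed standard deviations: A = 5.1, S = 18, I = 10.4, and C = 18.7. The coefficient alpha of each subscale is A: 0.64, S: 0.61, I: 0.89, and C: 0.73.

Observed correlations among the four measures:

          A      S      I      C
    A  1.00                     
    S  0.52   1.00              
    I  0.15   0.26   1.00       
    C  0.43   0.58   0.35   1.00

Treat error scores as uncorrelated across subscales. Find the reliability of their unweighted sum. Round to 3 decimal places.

0.851

Var(A+S+I+C) = 5.1² + 18² + 10.4² + 18.7² + 2·[5.1·18·0.52 + 5.1·10.4·0.15 + 5.1·18.7·0.43 + 18·10.4·0.26 + 18·18.7·0.58 + 10.4·18.7·0.35] = 807.86 + 817.338 = 1625.2.
Under uncorrelated errors the observed covariances equal the true-score covariances, so only the own-variance terms attenuate.
True-score variance = [5.1²·0.64 + 18²·0.61 + 10.4²·0.89 + 18.7²·0.73] + 817.338 = 565.822 + 817.338 = 1383.16.
Reliability = 1383.16 / 1625.2 = 0.851.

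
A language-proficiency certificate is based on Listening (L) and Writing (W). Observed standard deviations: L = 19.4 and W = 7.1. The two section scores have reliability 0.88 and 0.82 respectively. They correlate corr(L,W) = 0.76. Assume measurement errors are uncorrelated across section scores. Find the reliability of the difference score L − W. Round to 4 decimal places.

0.7505

Var(L−W) = 19.4² + 7.1² − 2·19.4·7.1·0.76 = 426.77 − 209.365 = 217.405.
With uncorrelated errors the cross-covariances are all true-score covariance, so they carry over unchanged; only the diagonal terms shrink to ρᵢσᵢ².
True-score variance = [19.4²·0.88 + 7.1²·0.82] − 209.365 = 372.533 − 209.365 = 163.168.
Reliability = 163.168 / 217.405 = 0.7505.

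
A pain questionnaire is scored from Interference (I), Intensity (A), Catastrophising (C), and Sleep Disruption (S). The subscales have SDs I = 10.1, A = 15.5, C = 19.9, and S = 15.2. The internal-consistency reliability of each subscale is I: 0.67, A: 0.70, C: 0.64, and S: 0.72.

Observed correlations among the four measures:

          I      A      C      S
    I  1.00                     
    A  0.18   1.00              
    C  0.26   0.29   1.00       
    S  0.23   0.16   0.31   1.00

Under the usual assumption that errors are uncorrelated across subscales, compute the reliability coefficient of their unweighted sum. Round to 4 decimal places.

0.8095

Var(I+A+C+S) = 10.1² + 15.5² + 19.9² + 15.2² + 2·[10.1·15.5·0.18 + 10.1·19.9·0.26 + 10.1·15.2·0.23 + 15.5·19.9·0.29 + 15.5·15.2·0.16 + 19.9·15.2·0.31] = 969.31 + 673.323 = 1642.63.
Under uncorrelated errors the observed covariances equal the true-score covariances, so only the own-variance terms attenuate.
True-score variance = [10.1²·0.67 + 15.5²·0.70 + 19.9²·0.64 + 15.2²·0.72] + 673.323 = 656.317 + 673.323 = 1329.64.
Reliability = 1329.64 / 1642.63 = 0.8095.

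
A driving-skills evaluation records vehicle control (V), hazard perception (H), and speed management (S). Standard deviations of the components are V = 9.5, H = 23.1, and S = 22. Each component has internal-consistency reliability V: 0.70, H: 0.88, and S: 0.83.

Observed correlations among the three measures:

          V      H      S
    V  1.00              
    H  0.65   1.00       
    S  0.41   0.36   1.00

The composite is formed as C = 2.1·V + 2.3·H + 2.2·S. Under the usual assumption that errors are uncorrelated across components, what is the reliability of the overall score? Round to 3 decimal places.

0.911

Var(C) = 2.1²·9.5² + 2.3²·23.1² + 2.2²·22² + 2·[4.83·9.5·23.1·0.65 + 4.62·9.5·22·0.41 + 5.06·23.1·22·0.36] = 5563.36 + 4021.18 = 9584.54.
Because errors are independent across components, Cov(Tᵢ,Tⱼ) = Cov(Xᵢ,Xⱼ); the off-diagonal part of the true-score variance is the same as above.
True-score variance = [2.1²·9.5²·0.70 + 2.3²·23.1²·0.88 + 2.2²·22²·0.83] + 4021.18 = 4706.99 + 4021.18 = 8728.16.
Reliability = 8728.16 / 9584.54 = 0.911.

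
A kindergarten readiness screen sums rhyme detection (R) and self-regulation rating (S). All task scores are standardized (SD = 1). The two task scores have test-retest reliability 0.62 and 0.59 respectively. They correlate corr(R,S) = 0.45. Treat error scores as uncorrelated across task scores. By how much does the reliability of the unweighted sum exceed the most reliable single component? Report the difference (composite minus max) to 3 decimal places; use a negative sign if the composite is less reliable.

Var(sum) = 2 + 0.9 = 2.9; true-score variance = 1.21 + 0.9 = 2.11; composite reliability = 0.7276.
Max component reliability = 0.6200.
Difference = 0.7276 − 0.6200 = 0.108.

0.108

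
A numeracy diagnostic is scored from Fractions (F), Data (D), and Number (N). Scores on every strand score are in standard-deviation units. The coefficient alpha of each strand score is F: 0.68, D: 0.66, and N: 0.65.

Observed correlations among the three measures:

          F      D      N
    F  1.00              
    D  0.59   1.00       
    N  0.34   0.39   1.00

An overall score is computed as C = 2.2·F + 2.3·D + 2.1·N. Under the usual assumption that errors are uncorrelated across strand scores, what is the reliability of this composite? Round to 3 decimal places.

Var(C) = 2.2² + 2.3² + 2.1² + 2·[5.06·0.59 + 4.62·0.34 + 4.83·0.39] = 14.54 + 12.8798 = 27.4198.
With uncorrelated errors the cross-covariances are all true-score covariance, so they carry over unchanged; only the diagonal terms shrink to ρᵢσᵢ².
True-score variance = [2.2²·0.68 + 2.3²·0.66 + 2.1²·0.65] + 12.8798 = 9.6491 + 12.8798 = 22.5289.
Reliability = 22.5289 / 27.4198 = 0.822.

0.822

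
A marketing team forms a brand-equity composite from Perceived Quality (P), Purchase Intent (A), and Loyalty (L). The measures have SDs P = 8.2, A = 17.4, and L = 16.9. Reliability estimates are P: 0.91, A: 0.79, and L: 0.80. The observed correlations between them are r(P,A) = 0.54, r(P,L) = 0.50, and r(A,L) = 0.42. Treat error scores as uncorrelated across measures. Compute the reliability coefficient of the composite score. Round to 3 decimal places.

Var(P+A+L) = 8.2² + 17.4² + 16.9² + 2·[8.2·17.4·0.54 + 8.2·16.9·0.50 + 17.4·16.9·0.42] = 655.61 + 539.685 = 1195.29.
With uncorrelated errors the cross-covariances are all true-score covariance, so they carry over unchanged; only the diagonal terms shrink to ρᵢσᵢ².
True-score variance = [8.2²·0.91 + 17.4²·0.79 + 16.9²·0.80] + 539.685 = 528.857 + 539.685 = 1068.54.
Reliability = 1068.54 / 1195.29 = 0.894.

0.894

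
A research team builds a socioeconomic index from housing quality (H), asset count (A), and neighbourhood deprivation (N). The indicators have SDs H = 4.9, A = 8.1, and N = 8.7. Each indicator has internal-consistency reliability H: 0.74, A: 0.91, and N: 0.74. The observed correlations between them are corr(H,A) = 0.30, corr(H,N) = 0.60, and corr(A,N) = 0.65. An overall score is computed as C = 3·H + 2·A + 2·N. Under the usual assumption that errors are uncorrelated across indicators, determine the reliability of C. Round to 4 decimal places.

0.9008

Var(C) = 3²·4.9² + 2²·8.1² + 2²·8.7² + 2·[6·4.9·8.1·0.30 + 6·4.9·8.7·0.60 + 4·8.1·8.7·0.65] = 781.29 + 816.264 = 1597.55.
Under uncorrelated errors the observed covariances equal the true-score covariances, so only the own-variance terms attenuate.
True-score variance = [3²·4.9²·0.74 + 2²·8.1²·0.91 + 2²·8.7²·0.74] + 816.264 = 622.769 + 816.264 = 1439.03.
Reliability = 1439.03 / 1597.55 = 0.9008.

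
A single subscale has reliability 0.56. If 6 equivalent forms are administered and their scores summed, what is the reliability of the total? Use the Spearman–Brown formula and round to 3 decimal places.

ρ_k = kρ / (1 + (k−1)ρ) = 6·0.56 / (1 + 5·0.56) = 3.360 / 3.800 = 0.884.

0.884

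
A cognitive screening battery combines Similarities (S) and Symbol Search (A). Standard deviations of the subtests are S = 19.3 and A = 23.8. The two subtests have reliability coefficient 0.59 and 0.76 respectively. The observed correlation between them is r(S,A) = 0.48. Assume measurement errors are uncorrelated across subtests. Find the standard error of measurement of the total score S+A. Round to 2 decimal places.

16.99

Var(total) = 938.93 + 440.966 = 1379.9.
True-score variance = 650.264 + 440.966 = 1091.23, so reliability = 0.7908.
Error variance = 1379.9 − 1091.23 = 288.667; SEM = √288.667 = 16.99.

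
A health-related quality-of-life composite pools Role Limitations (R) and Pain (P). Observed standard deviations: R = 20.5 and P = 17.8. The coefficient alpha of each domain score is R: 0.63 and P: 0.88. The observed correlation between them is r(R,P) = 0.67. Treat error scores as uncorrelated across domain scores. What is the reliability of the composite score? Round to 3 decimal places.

Var(R+P) = 20.5² + 17.8² + 2·[20.5·17.8·0.67] = 737.09 + 488.966 = 1226.06.
With uncorrelated errors the cross-covariances are all true-score covariance, so they carry over unchanged; only the diagonal terms shrink to ρᵢσᵢ².
True-score variance = [20.5²·0.63 + 17.8²·0.88] + 488.966 = 543.577 + 488.966 = 1032.54.
Reliability = 1032.54 / 1226.06 = 0.842.

0.842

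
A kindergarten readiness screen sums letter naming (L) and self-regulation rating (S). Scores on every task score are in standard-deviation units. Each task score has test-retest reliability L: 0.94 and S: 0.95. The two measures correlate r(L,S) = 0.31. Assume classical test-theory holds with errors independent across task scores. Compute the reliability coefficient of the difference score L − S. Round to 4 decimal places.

0.9203

Var(L−S) = 1 + 1 − 2·0.31 = 2 − 0.62 = 1.38.
With uncorrelated errors the cross-covariances are all true-score covariance, so they carry over unchanged; only the diagonal terms shrink to ρᵢσᵢ².
True-score variance = [0.94 + 0.95] − 0.62 = 1.89 − 0.62 = 1.27.
Reliability = 1.27 / 1.38 = 0.9203.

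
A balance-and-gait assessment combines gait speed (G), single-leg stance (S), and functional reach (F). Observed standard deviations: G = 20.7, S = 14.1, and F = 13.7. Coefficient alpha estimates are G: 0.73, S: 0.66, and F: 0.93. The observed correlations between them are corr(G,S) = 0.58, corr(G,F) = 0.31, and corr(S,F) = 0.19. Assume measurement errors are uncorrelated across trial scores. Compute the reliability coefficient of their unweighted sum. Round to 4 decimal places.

Var(G+S+F) = 20.7² + 14.1² + 13.7² + 2·[20.7·14.1·0.58 + 20.7·13.7·0.31 + 14.1·13.7·0.19] = 814.99 + 587.8 = 1402.79.
Under uncorrelated errors the observed covariances equal the true-score covariances, so only the own-variance terms attenuate.
True-score variance = [20.7²·0.73 + 14.1²·0.66 + 13.7²·0.93] + 587.8 = 618.564 + 587.8 = 1206.36.
Reliability = 1206.36 / 1402.79 = 0.8600.

0.8600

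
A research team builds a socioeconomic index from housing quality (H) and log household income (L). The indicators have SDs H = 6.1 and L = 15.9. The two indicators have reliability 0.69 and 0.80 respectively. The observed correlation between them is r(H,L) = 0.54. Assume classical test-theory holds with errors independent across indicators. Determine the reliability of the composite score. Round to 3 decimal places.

Var(H+L) = 6.1² + 15.9² + 2·[6.1·15.9·0.54] = 290.02 + 104.749 = 394.769.
With uncorrelated errors the cross-covariances are all true-score covariance, so they carry over unchanged; only the diagonal terms shrink to ρᵢσᵢ².
True-score variance = [6.1²·0.69 + 15.9²·0.80] + 104.749 = 227.923 + 104.749 = 332.672.
Reliability = 332.672 / 394.769 = 0.843.

0.843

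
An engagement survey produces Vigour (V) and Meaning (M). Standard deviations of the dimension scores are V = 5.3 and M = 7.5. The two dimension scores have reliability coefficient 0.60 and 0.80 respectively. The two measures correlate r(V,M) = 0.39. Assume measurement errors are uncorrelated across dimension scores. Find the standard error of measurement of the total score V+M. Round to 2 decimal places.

4.74

Var(total) = 84.34 + 31.005 = 115.345.
True-score variance = 61.854 + 31.005 = 92.859, so reliability = 0.8051.
Error variance = 115.345 − 92.859 = 22.486; SEM = √22.486 = 4.74.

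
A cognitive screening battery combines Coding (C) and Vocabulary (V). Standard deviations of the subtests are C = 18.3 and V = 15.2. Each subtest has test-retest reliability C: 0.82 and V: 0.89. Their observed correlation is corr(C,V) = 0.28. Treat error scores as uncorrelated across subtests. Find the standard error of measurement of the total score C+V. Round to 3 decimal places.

9.257

Var(total) = 565.93 + 155.77 = 721.7.
True-score variance = 480.235 + 155.77 = 636.005, so reliability = 0.8813.
Error variance = 721.7 − 636.005 = 85.6946; SEM = √85.6946 = 9.257.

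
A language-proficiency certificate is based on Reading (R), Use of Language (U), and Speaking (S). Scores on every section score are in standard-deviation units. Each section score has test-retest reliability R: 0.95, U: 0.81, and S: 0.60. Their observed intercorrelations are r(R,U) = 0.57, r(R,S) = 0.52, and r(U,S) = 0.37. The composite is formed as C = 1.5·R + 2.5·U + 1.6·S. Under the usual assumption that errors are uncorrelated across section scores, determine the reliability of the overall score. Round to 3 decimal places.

Var(C) = 1.5² + 2.5² + 1.6² + 2·[3.75·0.57 + 2.4·0.52 + 4·0.37] = 11.06 + 9.731 = 20.791.
Under uncorrelated errors the observed covariances equal the true-score covariances, so only the own-variance terms attenuate.
True-score variance = [1.5²·0.95 + 2.5²·0.81 + 1.6²·0.60] + 9.731 = 8.736 + 9.731 = 18.467.
Reliability = 18.467 / 20.791 = 0.888.

0.888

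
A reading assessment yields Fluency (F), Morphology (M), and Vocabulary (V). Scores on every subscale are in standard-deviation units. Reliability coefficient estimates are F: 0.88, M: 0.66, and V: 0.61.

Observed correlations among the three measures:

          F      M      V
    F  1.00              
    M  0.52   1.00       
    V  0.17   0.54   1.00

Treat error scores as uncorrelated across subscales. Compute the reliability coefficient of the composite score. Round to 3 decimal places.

0.844

Var(F+M+V) = 3 + 2·[0.52 + 0.17 + 0.54] = 3 + 2.46 = 5.46.
Under uncorrelated errors the observed covariances equal the true-score covariances, so only the own-variance terms attenuate.
True-score variance = [0.88 + 0.66 + 0.61] + 2.46 = 2.15 + 2.46 = 4.61.
Reliability = 4.61 / 5.46 = 0.844.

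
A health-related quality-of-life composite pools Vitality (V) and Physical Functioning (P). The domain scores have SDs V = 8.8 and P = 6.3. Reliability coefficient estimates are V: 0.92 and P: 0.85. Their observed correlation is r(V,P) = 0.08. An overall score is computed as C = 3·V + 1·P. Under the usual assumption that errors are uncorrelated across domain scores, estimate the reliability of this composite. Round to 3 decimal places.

Var(C) = 3²·8.8² + 6.3² + 2·[3·8.8·6.3·0.08] = 736.65 + 26.6112 = 763.261.
Under uncorrelated errors the observed covariances equal the true-score covariances, so only the own-variance terms attenuate.
True-score variance = [3²·8.8²·0.92 + 6.3²·0.85] + 26.6112 = 674.94 + 26.6112 = 701.551.
Reliability = 701.551 / 763.261 = 0.919.

0.919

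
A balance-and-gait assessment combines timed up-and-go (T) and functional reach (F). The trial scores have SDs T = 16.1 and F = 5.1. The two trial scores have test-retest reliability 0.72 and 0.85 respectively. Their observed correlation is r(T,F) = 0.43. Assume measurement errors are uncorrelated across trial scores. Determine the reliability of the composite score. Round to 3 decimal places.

0.785

Var(T+F) = 16.1² + 5.1² + 2·[16.1·5.1·0.43] = 285.22 + 70.6146 = 355.835.
With uncorrelated errors the cross-covariances are all true-score covariance, so they carry over unchanged; only the diagonal terms shrink to ρᵢσᵢ².
True-score variance = [16.1²·0.72 + 5.1²·0.85] + 70.6146 = 208.74 + 70.6146 = 279.354.
Reliability = 279.354 / 355.835 = 0.785.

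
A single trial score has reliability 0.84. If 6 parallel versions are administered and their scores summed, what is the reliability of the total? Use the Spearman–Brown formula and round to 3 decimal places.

0.969

ρ_k = kρ / (1 + (k−1)ρ) = 6·0.84 / (1 + 5·0.84) = 5.040 / 5.200 = 0.969.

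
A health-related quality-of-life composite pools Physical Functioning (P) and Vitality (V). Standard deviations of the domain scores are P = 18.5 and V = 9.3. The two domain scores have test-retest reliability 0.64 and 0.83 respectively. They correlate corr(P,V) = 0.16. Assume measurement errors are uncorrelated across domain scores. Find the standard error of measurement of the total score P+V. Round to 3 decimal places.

11.744

Var(total) = 428.74 + 55.056 = 483.796.
True-score variance = 290.827 + 55.056 = 345.883, so reliability = 0.7149.
Error variance = 483.796 − 345.883 = 137.913; SEM = √137.913 = 11.744.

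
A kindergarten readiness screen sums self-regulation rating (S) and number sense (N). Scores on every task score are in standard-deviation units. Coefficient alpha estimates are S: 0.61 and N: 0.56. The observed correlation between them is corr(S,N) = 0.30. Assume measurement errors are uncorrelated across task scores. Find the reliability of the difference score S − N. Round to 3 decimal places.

Var(S−N) = 1 + 1 − 2·0.30 = 2 − 0.6 = 1.4.
Under uncorrelated errors the observed covariances equal the true-score covariances, so only the own-variance terms attenuate.
True-score variance = [0.61 + 0.56] − 0.6 = 1.17 − 0.6 = 0.57.
Reliability = 0.57 / 1.4 = 0.407.

0.407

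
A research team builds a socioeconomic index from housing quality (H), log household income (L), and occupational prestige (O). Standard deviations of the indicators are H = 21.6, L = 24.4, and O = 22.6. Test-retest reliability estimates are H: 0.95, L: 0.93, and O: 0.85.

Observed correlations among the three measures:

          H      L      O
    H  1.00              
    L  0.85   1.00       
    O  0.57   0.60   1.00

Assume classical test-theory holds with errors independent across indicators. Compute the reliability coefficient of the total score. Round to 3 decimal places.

0.962

Var(H+L+O) = 21.6² + 24.4² + 22.6² + 2·[21.6·24.4·0.85 + 21.6·22.6·0.57 + 24.4·22.6·0.60] = 1572.68 + 2114.2 = 3686.88.
Because errors are independent across components, Cov(Tᵢ,Tⱼ) = Cov(Xᵢ,Xⱼ); the off-diagonal part of the true-score variance is the same as above.
True-score variance = [21.6²·0.95 + 24.4²·0.93 + 22.6²·0.85] + 2114.2 = 1431.06 + 2114.2 = 3545.26.
Reliability = 3545.26 / 3686.88 = 0.962.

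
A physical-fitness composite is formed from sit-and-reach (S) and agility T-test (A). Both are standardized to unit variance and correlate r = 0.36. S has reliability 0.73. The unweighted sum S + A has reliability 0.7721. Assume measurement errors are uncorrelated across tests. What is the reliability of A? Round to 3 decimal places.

0.650

Var(S+A) = 2 + 2·0.36 = 2.720.
True-score variance = ρ_S + ρ_A + 2·0.36, so 0.7721 = (0.73 + ρ_A + 0.72) / 2.720.
ρ_A = 0.7721·2.720 − 0.73 − 0.72 = 0.650.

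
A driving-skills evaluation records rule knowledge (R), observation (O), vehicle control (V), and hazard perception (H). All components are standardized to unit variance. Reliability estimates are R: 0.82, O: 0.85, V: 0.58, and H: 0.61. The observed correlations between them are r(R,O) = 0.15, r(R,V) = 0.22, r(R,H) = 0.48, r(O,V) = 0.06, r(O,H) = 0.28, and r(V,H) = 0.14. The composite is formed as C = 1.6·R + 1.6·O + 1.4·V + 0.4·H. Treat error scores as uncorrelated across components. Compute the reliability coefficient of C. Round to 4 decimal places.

Var(C) = 1.6² + 1.6² + 1.4² + 0.4² + 2·[2.56·0.15 + 2.24·0.22 + 0.64·0.48 + 2.24·0.06 + 0.64·0.28 + 0.56·0.14] = 7.24 + 3.152 = 10.392.
Under uncorrelated errors the observed covariances equal the true-score covariances, so only the own-variance terms attenuate.
True-score variance = [1.6²·0.82 + 1.6²·0.85 + 1.4²·0.58 + 0.4²·0.61] + 3.152 = 5.5096 + 3.152 = 8.6616.
Reliability = 8.6616 / 10.392 = 0.8335.

0.8335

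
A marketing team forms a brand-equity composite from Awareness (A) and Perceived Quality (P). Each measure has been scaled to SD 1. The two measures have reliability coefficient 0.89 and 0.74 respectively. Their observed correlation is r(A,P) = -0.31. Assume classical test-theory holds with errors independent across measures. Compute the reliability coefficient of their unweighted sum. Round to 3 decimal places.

0.732

Var(A+P) = 2 + 2·[(-0.31)] = 2 − 0.62 = 1.38.
Because errors are independent across components, Cov(Tᵢ,Tⱼ) = Cov(Xᵢ,Xⱼ); the off-diagonal part of the true-score variance is the same as above.
True-score variance = [0.89 + 0.74] − 0.62 = 1.63 − 0.62 = 1.01.
Reliability = 1.01 / 1.38 = 0.732.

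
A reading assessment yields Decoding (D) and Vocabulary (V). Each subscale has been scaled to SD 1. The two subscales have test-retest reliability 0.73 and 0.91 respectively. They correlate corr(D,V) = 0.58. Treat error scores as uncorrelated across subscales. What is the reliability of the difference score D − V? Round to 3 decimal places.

0.571

Var(D−V) = 1 + 1 − 2·0.58 = 2 − 1.16 = 0.84.
With uncorrelated errors the cross-covariances are all true-score covariance, so they carry over unchanged; only the diagonal terms shrink to ρᵢσᵢ².
True-score variance = [0.73 + 0.91] − 1.16 = 1.64 − 1.16 = 0.48.
Reliability = 0.48 / 0.84 = 0.571.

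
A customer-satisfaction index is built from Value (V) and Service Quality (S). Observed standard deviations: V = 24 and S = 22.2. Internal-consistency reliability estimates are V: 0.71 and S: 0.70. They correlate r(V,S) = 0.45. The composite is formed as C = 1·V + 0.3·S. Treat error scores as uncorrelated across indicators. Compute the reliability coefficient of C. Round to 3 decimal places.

0.764

Var(C) = 24² + 0.3²·22.2² + 2·[0.3·24·22.2·0.45] = 620.356 + 143.856 = 764.212.
Because errors are independent across components, Cov(Tᵢ,Tⱼ) = Cov(Xᵢ,Xⱼ); the off-diagonal part of the true-score variance is the same as above.
True-score variance = [24²·0.71 + 0.3²·22.2²·0.70] + 143.856 = 440.009 + 143.856 = 583.865.
Reliability = 583.865 / 764.212 = 0.764.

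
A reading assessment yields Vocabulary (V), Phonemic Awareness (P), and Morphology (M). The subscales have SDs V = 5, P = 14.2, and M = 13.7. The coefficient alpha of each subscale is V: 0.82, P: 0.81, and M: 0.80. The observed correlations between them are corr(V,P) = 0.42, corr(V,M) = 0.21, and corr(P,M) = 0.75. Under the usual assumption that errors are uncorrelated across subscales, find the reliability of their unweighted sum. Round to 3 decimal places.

0.899

Var(V+P+M) = 5² + 14.2² + 13.7² + 2·[5·14.2·0.42 + 5·13.7·0.21 + 14.2·13.7·0.75] = 414.33 + 380.22 = 794.55.
Because errors are independent across components, Cov(Tᵢ,Tⱼ) = Cov(Xᵢ,Xⱼ); the off-diagonal part of the true-score variance is the same as above.
True-score variance = [5²·0.82 + 14.2²·0.81 + 13.7²·0.80] + 380.22 = 333.98 + 380.22 = 714.2.
Reliability = 714.2 / 794.55 = 0.899.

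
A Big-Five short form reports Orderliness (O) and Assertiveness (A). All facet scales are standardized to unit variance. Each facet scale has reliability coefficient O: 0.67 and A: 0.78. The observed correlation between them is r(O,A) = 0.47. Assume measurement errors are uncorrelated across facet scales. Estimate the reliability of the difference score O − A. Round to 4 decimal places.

Var(O−A) = 1 + 1 − 2·0.47 = 2 − 0.94 = 1.06.
Because errors are independent across components, Cov(Tᵢ,Tⱼ) = Cov(Xᵢ,Xⱼ); the off-diagonal part of the true-score variance is the same as above.
True-score variance = [0.67 + 0.78] − 0.94 = 1.45 − 0.94 = 0.51.
Reliability = 0.51 / 1.06 = 0.4811.

0.4811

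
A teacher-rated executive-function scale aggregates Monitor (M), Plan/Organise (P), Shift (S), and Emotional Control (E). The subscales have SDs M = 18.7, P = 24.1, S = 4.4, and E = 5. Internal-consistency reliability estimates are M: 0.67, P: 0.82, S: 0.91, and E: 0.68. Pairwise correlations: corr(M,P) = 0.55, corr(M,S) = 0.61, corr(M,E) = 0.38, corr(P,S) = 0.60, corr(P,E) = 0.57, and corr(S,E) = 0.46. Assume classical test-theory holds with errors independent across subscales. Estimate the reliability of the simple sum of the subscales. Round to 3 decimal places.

0.881

Var(M+P+S+E) = 18.7² + 24.1² + 4.4² + 5² + 2·[18.7·24.1·0.55 + 18.7·4.4·0.61 + 18.7·5·0.38 + 24.1·4.4·0.60 + 24.1·5·0.57 + 4.4·5·0.46] = 974.86 + 952.037 = 1926.9.
With uncorrelated errors the cross-covariances are all true-score covariance, so they carry over unchanged; only the diagonal terms shrink to ρᵢσᵢ².
True-score variance = [18.7²·0.67 + 24.1²·0.82 + 4.4²·0.91 + 5²·0.68] + 952.037 = 745.174 + 952.037 = 1697.21.
Reliability = 1697.21 / 1926.9 = 0.881.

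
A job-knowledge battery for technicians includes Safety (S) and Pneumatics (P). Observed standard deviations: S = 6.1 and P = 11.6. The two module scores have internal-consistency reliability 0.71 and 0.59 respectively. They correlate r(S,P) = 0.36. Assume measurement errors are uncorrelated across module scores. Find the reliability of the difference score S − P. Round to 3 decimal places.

Var(S−P) = 6.1² + 11.6² − 2·6.1·11.6·0.36 = 171.77 − 50.9472 = 120.823.
With uncorrelated errors the cross-covariances are all true-score covariance, so they carry over unchanged; only the diagonal terms shrink to ρᵢσᵢ².
True-score variance = [6.1²·0.71 + 11.6²·0.59] − 50.9472 = 105.809 − 50.9472 = 54.8623.
Reliability = 54.8623 / 120.823 = 0.454.

0.454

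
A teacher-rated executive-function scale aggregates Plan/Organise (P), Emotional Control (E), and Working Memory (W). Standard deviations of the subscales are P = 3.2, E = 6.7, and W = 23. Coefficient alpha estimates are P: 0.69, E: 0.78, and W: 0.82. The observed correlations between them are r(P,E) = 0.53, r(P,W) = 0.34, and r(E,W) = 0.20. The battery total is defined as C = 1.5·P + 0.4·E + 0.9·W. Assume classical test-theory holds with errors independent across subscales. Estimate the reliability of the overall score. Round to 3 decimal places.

Var(C) = 1.5²·3.2² + 0.4²·6.7² + 0.9²·23² + 2·[0.6·3.2·6.7·0.53 + 1.35·3.2·23·0.34 + 0.36·6.7·23·0.20] = 458.712 + 103.391 = 562.103.
Because errors are independent across components, Cov(Tᵢ,Tⱼ) = Cov(Xᵢ,Xⱼ); the off-diagonal part of the true-score variance is the same as above.
True-score variance = [1.5²·3.2²·0.69 + 0.4²·6.7²·0.78 + 0.9²·23²·0.82] + 103.391 = 372.862 + 103.391 = 476.253.
Reliability = 476.253 / 562.103 = 0.847.

0.847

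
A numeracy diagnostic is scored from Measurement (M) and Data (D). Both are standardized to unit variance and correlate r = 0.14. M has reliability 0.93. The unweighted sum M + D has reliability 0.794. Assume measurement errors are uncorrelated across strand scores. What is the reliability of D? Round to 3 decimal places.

0.600

Var(M+D) = 2 + 2·0.14 = 2.280.
True-score variance = ρ_M + ρ_D + 2·0.14, so 0.794 = (0.93 + ρ_D + 0.28) / 2.280.
ρ_D = 0.794·2.280 − 0.93 − 0.28 = 0.600.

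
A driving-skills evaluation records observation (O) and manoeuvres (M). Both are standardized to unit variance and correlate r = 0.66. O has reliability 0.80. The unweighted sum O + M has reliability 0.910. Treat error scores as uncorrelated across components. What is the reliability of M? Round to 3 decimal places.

Var(O+M) = 2 + 2·0.66 = 3.320.
True-score variance = ρ_O + ρ_M + 2·0.66, so 0.910 = (0.80 + ρ_M + 1.32) / 3.320.
ρ_M = 0.910·3.320 − 0.80 − 1.32 = 0.901.

0.901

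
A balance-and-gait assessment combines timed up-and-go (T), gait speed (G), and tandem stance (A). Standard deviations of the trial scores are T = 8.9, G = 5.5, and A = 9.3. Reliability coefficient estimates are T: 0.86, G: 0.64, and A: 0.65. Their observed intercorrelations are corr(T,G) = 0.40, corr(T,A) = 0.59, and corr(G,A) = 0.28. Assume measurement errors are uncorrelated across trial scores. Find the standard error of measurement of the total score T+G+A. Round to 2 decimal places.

7.23

Var(total) = 195.95 + 165.473 = 361.423.
True-score variance = 143.699 + 165.473 = 309.172, so reliability = 0.8554.
Error variance = 361.423 − 309.172 = 52.2509; SEM = √52.2509 = 7.23.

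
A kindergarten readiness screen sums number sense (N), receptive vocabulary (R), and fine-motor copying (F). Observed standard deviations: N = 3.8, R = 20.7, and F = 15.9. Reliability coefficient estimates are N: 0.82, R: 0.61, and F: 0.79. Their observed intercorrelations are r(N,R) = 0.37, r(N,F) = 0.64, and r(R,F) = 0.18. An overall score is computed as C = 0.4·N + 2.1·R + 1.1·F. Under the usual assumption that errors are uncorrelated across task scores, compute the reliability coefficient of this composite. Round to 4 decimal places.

0.6862

Var(C) = 0.4²·3.8² + 2.1²·20.7² + 1.1²·15.9² + 2·[0.84·3.8·20.7·0.37 + 0.44·3.8·15.9·0.64 + 2.31·20.7·15.9·0.18] = 2197.85 + 356.628 = 2554.48.
With uncorrelated errors the cross-covariances are all true-score covariance, so they carry over unchanged; only the diagonal terms shrink to ρᵢσᵢ².
True-score variance = [0.4²·3.8²·0.82 + 2.1²·20.7²·0.61 + 1.1²·15.9²·0.79] + 356.628 = 1396.24 + 356.628 = 1752.86.
Reliability = 1752.86 / 2554.48 = 0.6862.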